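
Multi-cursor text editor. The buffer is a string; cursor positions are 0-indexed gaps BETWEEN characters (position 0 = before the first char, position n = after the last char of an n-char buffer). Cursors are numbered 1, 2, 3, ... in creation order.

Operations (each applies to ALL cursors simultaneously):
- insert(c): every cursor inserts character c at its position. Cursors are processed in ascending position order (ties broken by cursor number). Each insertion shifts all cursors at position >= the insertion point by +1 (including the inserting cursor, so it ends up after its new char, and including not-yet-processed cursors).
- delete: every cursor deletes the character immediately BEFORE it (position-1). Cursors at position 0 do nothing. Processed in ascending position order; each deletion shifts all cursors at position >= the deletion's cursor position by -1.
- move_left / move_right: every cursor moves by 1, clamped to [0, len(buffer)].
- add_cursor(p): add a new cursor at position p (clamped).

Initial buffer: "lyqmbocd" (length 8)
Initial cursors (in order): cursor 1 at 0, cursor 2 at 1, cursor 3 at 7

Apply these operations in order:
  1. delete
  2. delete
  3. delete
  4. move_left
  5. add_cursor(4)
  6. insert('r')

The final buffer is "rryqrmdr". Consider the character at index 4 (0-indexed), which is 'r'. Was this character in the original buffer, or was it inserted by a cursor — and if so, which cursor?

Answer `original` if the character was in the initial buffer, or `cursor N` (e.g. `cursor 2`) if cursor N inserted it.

Answer: cursor 3

Derivation:
After op 1 (delete): buffer="yqmbod" (len 6), cursors c1@0 c2@0 c3@5, authorship ......
After op 2 (delete): buffer="yqmbd" (len 5), cursors c1@0 c2@0 c3@4, authorship .....
After op 3 (delete): buffer="yqmd" (len 4), cursors c1@0 c2@0 c3@3, authorship ....
After op 4 (move_left): buffer="yqmd" (len 4), cursors c1@0 c2@0 c3@2, authorship ....
After op 5 (add_cursor(4)): buffer="yqmd" (len 4), cursors c1@0 c2@0 c3@2 c4@4, authorship ....
After op 6 (insert('r')): buffer="rryqrmdr" (len 8), cursors c1@2 c2@2 c3@5 c4@8, authorship 12..3..4
Authorship (.=original, N=cursor N): 1 2 . . 3 . . 4
Index 4: author = 3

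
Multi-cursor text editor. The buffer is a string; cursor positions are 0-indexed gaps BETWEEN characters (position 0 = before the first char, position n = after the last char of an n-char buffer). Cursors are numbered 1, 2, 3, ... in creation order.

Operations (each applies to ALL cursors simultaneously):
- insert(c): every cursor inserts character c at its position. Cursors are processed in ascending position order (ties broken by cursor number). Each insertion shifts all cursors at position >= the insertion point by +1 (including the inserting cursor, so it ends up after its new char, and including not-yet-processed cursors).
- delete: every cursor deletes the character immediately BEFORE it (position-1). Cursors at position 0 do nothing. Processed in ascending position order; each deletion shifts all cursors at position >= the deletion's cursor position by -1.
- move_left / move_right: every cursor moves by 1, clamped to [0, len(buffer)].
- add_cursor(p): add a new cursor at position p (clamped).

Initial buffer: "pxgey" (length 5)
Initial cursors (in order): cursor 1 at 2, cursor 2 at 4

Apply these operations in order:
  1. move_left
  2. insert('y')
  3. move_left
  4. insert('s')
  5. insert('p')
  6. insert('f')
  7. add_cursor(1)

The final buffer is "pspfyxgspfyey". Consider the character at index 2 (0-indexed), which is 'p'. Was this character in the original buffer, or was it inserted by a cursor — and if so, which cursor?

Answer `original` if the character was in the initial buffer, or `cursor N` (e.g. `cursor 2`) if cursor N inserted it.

Answer: cursor 1

Derivation:
After op 1 (move_left): buffer="pxgey" (len 5), cursors c1@1 c2@3, authorship .....
After op 2 (insert('y')): buffer="pyxgyey" (len 7), cursors c1@2 c2@5, authorship .1..2..
After op 3 (move_left): buffer="pyxgyey" (len 7), cursors c1@1 c2@4, authorship .1..2..
After op 4 (insert('s')): buffer="psyxgsyey" (len 9), cursors c1@2 c2@6, authorship .11..22..
After op 5 (insert('p')): buffer="pspyxgspyey" (len 11), cursors c1@3 c2@8, authorship .111..222..
After op 6 (insert('f')): buffer="pspfyxgspfyey" (len 13), cursors c1@4 c2@10, authorship .1111..2222..
After op 7 (add_cursor(1)): buffer="pspfyxgspfyey" (len 13), cursors c3@1 c1@4 c2@10, authorship .1111..2222..
Authorship (.=original, N=cursor N): . 1 1 1 1 . . 2 2 2 2 . .
Index 2: author = 1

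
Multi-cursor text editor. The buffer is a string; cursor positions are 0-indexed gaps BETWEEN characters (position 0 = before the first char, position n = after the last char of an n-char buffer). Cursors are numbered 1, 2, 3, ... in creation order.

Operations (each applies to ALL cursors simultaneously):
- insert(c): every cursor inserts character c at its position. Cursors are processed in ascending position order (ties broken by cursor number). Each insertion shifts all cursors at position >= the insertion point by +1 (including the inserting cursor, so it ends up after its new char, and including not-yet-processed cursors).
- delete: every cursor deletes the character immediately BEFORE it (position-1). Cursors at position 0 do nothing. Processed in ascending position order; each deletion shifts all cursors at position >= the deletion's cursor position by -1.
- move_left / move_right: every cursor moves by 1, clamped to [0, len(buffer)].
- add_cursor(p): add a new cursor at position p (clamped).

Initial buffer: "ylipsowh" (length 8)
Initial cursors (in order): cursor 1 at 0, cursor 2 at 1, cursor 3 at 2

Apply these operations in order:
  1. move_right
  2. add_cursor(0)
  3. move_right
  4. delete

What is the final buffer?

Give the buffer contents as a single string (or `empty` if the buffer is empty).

Answer: sowh

Derivation:
After op 1 (move_right): buffer="ylipsowh" (len 8), cursors c1@1 c2@2 c3@3, authorship ........
After op 2 (add_cursor(0)): buffer="ylipsowh" (len 8), cursors c4@0 c1@1 c2@2 c3@3, authorship ........
After op 3 (move_right): buffer="ylipsowh" (len 8), cursors c4@1 c1@2 c2@3 c3@4, authorship ........
After op 4 (delete): buffer="sowh" (len 4), cursors c1@0 c2@0 c3@0 c4@0, authorship ....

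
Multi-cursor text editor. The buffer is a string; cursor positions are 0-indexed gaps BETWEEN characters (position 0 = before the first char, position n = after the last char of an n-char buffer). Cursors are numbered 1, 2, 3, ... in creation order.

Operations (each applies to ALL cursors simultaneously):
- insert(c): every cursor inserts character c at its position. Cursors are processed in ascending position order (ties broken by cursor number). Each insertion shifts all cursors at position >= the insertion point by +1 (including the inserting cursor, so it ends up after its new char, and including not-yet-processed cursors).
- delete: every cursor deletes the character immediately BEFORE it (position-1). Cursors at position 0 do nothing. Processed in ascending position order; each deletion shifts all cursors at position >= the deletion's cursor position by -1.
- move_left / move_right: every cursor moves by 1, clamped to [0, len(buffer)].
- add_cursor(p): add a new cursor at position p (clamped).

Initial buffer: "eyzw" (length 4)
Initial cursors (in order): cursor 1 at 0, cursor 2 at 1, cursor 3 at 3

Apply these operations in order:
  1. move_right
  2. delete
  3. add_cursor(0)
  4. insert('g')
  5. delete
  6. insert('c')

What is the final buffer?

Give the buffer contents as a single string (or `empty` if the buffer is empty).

After op 1 (move_right): buffer="eyzw" (len 4), cursors c1@1 c2@2 c3@4, authorship ....
After op 2 (delete): buffer="z" (len 1), cursors c1@0 c2@0 c3@1, authorship .
After op 3 (add_cursor(0)): buffer="z" (len 1), cursors c1@0 c2@0 c4@0 c3@1, authorship .
After op 4 (insert('g')): buffer="gggzg" (len 5), cursors c1@3 c2@3 c4@3 c3@5, authorship 124.3
After op 5 (delete): buffer="z" (len 1), cursors c1@0 c2@0 c4@0 c3@1, authorship .
After op 6 (insert('c')): buffer="ccczc" (len 5), cursors c1@3 c2@3 c4@3 c3@5, authorship 124.3

Answer: ccczc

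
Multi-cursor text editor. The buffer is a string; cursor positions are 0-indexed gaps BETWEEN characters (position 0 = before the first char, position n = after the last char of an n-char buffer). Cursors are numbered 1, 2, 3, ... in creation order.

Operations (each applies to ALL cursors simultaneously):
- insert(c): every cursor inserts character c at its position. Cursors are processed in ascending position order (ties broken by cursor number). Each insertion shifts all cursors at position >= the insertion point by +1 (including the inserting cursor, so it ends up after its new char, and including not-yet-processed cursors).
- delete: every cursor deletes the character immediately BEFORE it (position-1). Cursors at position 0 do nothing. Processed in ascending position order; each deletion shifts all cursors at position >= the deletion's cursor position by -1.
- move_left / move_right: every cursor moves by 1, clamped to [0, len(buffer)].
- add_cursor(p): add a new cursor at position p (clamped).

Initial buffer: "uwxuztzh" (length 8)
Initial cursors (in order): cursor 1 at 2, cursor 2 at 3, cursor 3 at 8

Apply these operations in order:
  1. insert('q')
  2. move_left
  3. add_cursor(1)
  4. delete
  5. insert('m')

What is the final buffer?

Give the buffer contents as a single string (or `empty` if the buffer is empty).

After op 1 (insert('q')): buffer="uwqxquztzhq" (len 11), cursors c1@3 c2@5 c3@11, authorship ..1.2.....3
After op 2 (move_left): buffer="uwqxquztzhq" (len 11), cursors c1@2 c2@4 c3@10, authorship ..1.2.....3
After op 3 (add_cursor(1)): buffer="uwqxquztzhq" (len 11), cursors c4@1 c1@2 c2@4 c3@10, authorship ..1.2.....3
After op 4 (delete): buffer="qquztzq" (len 7), cursors c1@0 c4@0 c2@1 c3@6, authorship 12....3
After op 5 (insert('m')): buffer="mmqmquztzmq" (len 11), cursors c1@2 c4@2 c2@4 c3@10, authorship 14122....33

Answer: mmqmquztzmq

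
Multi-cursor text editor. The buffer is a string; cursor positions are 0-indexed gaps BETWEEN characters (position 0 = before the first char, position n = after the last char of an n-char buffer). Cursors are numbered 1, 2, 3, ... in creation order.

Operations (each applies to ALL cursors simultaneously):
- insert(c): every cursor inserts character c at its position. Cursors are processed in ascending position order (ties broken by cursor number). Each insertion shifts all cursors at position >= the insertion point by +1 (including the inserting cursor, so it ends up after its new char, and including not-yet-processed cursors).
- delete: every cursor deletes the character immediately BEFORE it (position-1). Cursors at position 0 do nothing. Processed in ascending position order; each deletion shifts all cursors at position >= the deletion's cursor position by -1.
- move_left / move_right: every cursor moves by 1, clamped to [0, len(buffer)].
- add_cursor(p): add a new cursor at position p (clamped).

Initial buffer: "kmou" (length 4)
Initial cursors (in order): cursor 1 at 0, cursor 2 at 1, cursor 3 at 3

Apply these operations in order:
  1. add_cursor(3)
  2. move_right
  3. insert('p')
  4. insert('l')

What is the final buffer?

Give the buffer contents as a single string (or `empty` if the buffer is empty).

After op 1 (add_cursor(3)): buffer="kmou" (len 4), cursors c1@0 c2@1 c3@3 c4@3, authorship ....
After op 2 (move_right): buffer="kmou" (len 4), cursors c1@1 c2@2 c3@4 c4@4, authorship ....
After op 3 (insert('p')): buffer="kpmpoupp" (len 8), cursors c1@2 c2@4 c3@8 c4@8, authorship .1.2..34
After op 4 (insert('l')): buffer="kplmplouppll" (len 12), cursors c1@3 c2@6 c3@12 c4@12, authorship .11.22..3434

Answer: kplmplouppll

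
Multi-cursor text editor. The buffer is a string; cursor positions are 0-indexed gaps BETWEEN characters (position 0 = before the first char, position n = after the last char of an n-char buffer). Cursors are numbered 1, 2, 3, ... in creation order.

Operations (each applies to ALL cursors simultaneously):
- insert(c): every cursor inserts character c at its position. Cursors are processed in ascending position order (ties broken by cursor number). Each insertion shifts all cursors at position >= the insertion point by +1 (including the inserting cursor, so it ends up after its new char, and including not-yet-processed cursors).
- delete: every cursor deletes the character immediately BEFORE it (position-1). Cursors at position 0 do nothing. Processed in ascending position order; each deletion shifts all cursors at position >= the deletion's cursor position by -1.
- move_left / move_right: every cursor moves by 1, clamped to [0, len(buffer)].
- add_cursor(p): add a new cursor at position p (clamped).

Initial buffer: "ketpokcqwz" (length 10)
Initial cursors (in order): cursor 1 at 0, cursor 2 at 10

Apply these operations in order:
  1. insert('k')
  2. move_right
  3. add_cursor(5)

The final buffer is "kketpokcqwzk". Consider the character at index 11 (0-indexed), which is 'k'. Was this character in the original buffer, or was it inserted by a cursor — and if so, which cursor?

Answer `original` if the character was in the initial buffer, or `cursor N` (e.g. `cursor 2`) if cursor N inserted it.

After op 1 (insert('k')): buffer="kketpokcqwzk" (len 12), cursors c1@1 c2@12, authorship 1..........2
After op 2 (move_right): buffer="kketpokcqwzk" (len 12), cursors c1@2 c2@12, authorship 1..........2
After op 3 (add_cursor(5)): buffer="kketpokcqwzk" (len 12), cursors c1@2 c3@5 c2@12, authorship 1..........2
Authorship (.=original, N=cursor N): 1 . . . . . . . . . . 2
Index 11: author = 2

Answer: cursor 2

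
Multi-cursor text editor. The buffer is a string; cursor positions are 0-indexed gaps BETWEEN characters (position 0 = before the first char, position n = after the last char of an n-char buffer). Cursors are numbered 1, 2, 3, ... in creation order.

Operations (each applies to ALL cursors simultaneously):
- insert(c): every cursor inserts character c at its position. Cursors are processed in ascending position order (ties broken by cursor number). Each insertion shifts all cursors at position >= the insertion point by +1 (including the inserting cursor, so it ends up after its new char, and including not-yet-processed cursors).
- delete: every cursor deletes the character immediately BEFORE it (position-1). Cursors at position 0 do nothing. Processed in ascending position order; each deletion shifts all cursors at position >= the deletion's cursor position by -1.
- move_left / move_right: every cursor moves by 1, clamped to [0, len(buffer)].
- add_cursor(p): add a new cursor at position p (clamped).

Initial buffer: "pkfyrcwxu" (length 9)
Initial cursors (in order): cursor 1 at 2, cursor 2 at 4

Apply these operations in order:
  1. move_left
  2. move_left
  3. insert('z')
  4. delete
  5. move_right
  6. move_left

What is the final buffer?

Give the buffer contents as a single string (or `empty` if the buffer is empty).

Answer: pkfyrcwxu

Derivation:
After op 1 (move_left): buffer="pkfyrcwxu" (len 9), cursors c1@1 c2@3, authorship .........
After op 2 (move_left): buffer="pkfyrcwxu" (len 9), cursors c1@0 c2@2, authorship .........
After op 3 (insert('z')): buffer="zpkzfyrcwxu" (len 11), cursors c1@1 c2@4, authorship 1..2.......
After op 4 (delete): buffer="pkfyrcwxu" (len 9), cursors c1@0 c2@2, authorship .........
After op 5 (move_right): buffer="pkfyrcwxu" (len 9), cursors c1@1 c2@3, authorship .........
After op 6 (move_left): buffer="pkfyrcwxu" (len 9), cursors c1@0 c2@2, authorship .........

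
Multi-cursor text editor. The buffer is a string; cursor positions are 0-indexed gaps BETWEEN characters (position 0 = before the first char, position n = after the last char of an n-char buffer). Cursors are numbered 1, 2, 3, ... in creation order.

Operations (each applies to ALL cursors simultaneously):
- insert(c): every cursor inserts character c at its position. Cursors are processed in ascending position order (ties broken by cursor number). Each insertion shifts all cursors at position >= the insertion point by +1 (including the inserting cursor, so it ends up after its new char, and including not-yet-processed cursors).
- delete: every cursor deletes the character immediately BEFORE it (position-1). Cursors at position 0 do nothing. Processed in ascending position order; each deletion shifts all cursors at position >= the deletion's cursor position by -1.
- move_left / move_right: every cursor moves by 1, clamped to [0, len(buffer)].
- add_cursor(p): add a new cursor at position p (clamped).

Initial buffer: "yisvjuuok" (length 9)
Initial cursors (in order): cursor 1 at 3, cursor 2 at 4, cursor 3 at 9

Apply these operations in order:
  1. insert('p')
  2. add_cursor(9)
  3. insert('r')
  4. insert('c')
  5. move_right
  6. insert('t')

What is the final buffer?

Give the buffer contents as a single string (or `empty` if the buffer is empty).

Answer: yisprcvtprcjtuurcotkprct

Derivation:
After op 1 (insert('p')): buffer="yispvpjuuokp" (len 12), cursors c1@4 c2@6 c3@12, authorship ...1.2.....3
After op 2 (add_cursor(9)): buffer="yispvpjuuokp" (len 12), cursors c1@4 c2@6 c4@9 c3@12, authorship ...1.2.....3
After op 3 (insert('r')): buffer="yisprvprjuurokpr" (len 16), cursors c1@5 c2@8 c4@12 c3@16, authorship ...11.22...4..33
After op 4 (insert('c')): buffer="yisprcvprcjuurcokprc" (len 20), cursors c1@6 c2@10 c4@15 c3@20, authorship ...111.222...44..333
After op 5 (move_right): buffer="yisprcvprcjuurcokprc" (len 20), cursors c1@7 c2@11 c4@16 c3@20, authorship ...111.222...44..333
After op 6 (insert('t')): buffer="yisprcvtprcjtuurcotkprct" (len 24), cursors c1@8 c2@13 c4@19 c3@24, authorship ...111.1222.2..44.4.3333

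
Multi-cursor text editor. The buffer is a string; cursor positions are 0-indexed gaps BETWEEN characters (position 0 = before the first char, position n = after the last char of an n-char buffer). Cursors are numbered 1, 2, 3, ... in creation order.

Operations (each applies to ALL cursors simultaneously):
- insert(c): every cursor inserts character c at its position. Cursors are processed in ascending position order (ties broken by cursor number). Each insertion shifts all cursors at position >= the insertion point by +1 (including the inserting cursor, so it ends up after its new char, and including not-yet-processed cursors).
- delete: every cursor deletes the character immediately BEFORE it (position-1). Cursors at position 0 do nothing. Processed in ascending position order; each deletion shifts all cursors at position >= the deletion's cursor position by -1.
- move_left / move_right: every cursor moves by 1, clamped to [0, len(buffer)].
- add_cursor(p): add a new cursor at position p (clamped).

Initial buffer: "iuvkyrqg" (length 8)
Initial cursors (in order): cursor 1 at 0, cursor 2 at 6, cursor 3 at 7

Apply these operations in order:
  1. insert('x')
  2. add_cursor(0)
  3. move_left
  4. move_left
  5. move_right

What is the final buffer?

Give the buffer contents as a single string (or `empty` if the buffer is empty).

After op 1 (insert('x')): buffer="xiuvkyrxqxg" (len 11), cursors c1@1 c2@8 c3@10, authorship 1......2.3.
After op 2 (add_cursor(0)): buffer="xiuvkyrxqxg" (len 11), cursors c4@0 c1@1 c2@8 c3@10, authorship 1......2.3.
After op 3 (move_left): buffer="xiuvkyrxqxg" (len 11), cursors c1@0 c4@0 c2@7 c3@9, authorship 1......2.3.
After op 4 (move_left): buffer="xiuvkyrxqxg" (len 11), cursors c1@0 c4@0 c2@6 c3@8, authorship 1......2.3.
After op 5 (move_right): buffer="xiuvkyrxqxg" (len 11), cursors c1@1 c4@1 c2@7 c3@9, authorship 1......2.3.

Answer: xiuvkyrxqxg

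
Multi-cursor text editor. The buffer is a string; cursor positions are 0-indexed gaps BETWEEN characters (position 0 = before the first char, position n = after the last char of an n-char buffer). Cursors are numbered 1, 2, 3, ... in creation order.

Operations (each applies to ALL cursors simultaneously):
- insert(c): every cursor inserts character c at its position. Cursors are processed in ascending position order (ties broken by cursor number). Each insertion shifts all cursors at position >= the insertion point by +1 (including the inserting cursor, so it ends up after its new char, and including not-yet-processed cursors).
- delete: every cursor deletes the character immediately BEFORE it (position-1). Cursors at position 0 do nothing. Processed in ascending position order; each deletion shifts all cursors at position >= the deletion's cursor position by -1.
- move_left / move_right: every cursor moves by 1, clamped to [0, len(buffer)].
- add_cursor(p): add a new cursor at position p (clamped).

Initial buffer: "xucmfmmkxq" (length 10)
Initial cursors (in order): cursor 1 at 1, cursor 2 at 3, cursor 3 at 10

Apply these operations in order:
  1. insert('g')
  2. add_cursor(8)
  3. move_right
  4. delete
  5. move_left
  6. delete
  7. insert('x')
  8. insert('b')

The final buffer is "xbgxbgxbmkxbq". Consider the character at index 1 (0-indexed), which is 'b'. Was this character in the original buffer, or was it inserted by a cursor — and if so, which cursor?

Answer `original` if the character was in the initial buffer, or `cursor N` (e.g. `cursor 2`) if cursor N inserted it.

Answer: cursor 1

Derivation:
After op 1 (insert('g')): buffer="xgucgmfmmkxqg" (len 13), cursors c1@2 c2@5 c3@13, authorship .1..2.......3
After op 2 (add_cursor(8)): buffer="xgucgmfmmkxqg" (len 13), cursors c1@2 c2@5 c4@8 c3@13, authorship .1..2.......3
After op 3 (move_right): buffer="xgucgmfmmkxqg" (len 13), cursors c1@3 c2@6 c4@9 c3@13, authorship .1..2.......3
After op 4 (delete): buffer="xgcgfmkxq" (len 9), cursors c1@2 c2@4 c4@6 c3@9, authorship .1.2.....
After op 5 (move_left): buffer="xgcgfmkxq" (len 9), cursors c1@1 c2@3 c4@5 c3@8, authorship .1.2.....
After op 6 (delete): buffer="ggmkq" (len 5), cursors c1@0 c2@1 c4@2 c3@4, authorship 12...
After op 7 (insert('x')): buffer="xgxgxmkxq" (len 9), cursors c1@1 c2@3 c4@5 c3@8, authorship 11224..3.
After op 8 (insert('b')): buffer="xbgxbgxbmkxbq" (len 13), cursors c1@2 c2@5 c4@8 c3@12, authorship 11122244..33.
Authorship (.=original, N=cursor N): 1 1 1 2 2 2 4 4 . . 3 3 .
Index 1: author = 1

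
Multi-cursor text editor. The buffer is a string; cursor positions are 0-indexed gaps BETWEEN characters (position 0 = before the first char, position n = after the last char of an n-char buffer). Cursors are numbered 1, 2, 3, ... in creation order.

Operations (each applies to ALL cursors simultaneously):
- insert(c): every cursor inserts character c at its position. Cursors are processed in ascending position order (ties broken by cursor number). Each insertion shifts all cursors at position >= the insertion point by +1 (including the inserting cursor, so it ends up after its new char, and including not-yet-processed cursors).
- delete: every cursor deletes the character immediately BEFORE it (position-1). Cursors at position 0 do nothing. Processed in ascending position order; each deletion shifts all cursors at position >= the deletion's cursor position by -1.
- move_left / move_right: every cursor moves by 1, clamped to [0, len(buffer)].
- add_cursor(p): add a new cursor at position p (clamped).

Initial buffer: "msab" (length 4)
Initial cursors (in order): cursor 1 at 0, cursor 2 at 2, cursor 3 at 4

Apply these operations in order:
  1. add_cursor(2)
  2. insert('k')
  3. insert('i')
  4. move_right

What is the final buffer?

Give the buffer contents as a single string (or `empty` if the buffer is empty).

Answer: kimskkiiabki

Derivation:
After op 1 (add_cursor(2)): buffer="msab" (len 4), cursors c1@0 c2@2 c4@2 c3@4, authorship ....
After op 2 (insert('k')): buffer="kmskkabk" (len 8), cursors c1@1 c2@5 c4@5 c3@8, authorship 1..24..3
After op 3 (insert('i')): buffer="kimskkiiabki" (len 12), cursors c1@2 c2@8 c4@8 c3@12, authorship 11..2424..33
After op 4 (move_right): buffer="kimskkiiabki" (len 12), cursors c1@3 c2@9 c4@9 c3@12, authorship 11..2424..33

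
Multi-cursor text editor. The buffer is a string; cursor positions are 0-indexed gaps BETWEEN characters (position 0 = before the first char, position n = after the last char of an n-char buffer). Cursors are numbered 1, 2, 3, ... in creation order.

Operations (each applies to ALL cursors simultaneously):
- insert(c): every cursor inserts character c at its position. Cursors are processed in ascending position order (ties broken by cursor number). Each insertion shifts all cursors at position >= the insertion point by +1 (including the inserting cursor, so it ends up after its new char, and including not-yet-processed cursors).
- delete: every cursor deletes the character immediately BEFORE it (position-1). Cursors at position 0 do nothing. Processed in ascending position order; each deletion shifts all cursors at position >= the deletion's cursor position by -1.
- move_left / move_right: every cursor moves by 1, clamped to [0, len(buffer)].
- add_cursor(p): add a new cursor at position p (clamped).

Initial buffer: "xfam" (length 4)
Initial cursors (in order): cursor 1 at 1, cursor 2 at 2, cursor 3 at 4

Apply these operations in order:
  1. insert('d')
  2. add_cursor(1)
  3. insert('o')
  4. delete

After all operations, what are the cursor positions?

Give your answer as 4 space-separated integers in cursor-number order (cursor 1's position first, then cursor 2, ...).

After op 1 (insert('d')): buffer="xdfdamd" (len 7), cursors c1@2 c2@4 c3@7, authorship .1.2..3
After op 2 (add_cursor(1)): buffer="xdfdamd" (len 7), cursors c4@1 c1@2 c2@4 c3@7, authorship .1.2..3
After op 3 (insert('o')): buffer="xodofdoamdo" (len 11), cursors c4@2 c1@4 c2@7 c3@11, authorship .411.22..33
After op 4 (delete): buffer="xdfdamd" (len 7), cursors c4@1 c1@2 c2@4 c3@7, authorship .1.2..3

Answer: 2 4 7 1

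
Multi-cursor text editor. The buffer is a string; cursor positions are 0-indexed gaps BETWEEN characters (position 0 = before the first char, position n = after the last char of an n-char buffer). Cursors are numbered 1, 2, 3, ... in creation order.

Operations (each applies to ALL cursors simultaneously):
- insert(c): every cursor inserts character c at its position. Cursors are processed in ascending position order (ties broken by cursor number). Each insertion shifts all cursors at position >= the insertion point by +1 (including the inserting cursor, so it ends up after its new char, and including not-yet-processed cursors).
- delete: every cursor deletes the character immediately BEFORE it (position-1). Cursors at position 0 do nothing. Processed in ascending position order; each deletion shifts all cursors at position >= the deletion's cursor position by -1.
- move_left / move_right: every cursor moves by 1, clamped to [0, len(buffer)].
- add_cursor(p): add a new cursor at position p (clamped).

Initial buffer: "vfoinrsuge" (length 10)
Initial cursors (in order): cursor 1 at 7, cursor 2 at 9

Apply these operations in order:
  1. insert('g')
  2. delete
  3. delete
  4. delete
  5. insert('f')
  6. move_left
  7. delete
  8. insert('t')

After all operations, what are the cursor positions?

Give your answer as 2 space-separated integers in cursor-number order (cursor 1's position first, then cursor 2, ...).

After op 1 (insert('g')): buffer="vfoinrsgugge" (len 12), cursors c1@8 c2@11, authorship .......1..2.
After op 2 (delete): buffer="vfoinrsuge" (len 10), cursors c1@7 c2@9, authorship ..........
After op 3 (delete): buffer="vfoinrue" (len 8), cursors c1@6 c2@7, authorship ........
After op 4 (delete): buffer="vfoine" (len 6), cursors c1@5 c2@5, authorship ......
After op 5 (insert('f')): buffer="vfoinffe" (len 8), cursors c1@7 c2@7, authorship .....12.
After op 6 (move_left): buffer="vfoinffe" (len 8), cursors c1@6 c2@6, authorship .....12.
After op 7 (delete): buffer="vfoife" (len 6), cursors c1@4 c2@4, authorship ....2.
After op 8 (insert('t')): buffer="vfoittfe" (len 8), cursors c1@6 c2@6, authorship ....122.

Answer: 6 6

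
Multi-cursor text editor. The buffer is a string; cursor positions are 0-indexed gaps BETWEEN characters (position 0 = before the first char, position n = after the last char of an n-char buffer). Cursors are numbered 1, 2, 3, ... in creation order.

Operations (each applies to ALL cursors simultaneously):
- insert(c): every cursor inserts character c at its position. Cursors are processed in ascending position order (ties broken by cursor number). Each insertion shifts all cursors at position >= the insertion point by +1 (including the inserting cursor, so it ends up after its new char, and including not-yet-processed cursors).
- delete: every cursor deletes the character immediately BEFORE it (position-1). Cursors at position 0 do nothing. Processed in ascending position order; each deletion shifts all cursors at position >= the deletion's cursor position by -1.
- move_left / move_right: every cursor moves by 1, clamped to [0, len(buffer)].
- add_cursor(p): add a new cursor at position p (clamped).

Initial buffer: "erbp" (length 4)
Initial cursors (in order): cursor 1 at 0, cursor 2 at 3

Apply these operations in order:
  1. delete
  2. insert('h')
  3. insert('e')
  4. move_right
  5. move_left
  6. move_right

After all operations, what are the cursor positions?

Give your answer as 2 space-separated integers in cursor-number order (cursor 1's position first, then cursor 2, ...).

Answer: 3 7

Derivation:
After op 1 (delete): buffer="erp" (len 3), cursors c1@0 c2@2, authorship ...
After op 2 (insert('h')): buffer="herhp" (len 5), cursors c1@1 c2@4, authorship 1..2.
After op 3 (insert('e')): buffer="heerhep" (len 7), cursors c1@2 c2@6, authorship 11..22.
After op 4 (move_right): buffer="heerhep" (len 7), cursors c1@3 c2@7, authorship 11..22.
After op 5 (move_left): buffer="heerhep" (len 7), cursors c1@2 c2@6, authorship 11..22.
After op 6 (move_right): buffer="heerhep" (len 7), cursors c1@3 c2@7, authorship 11..22.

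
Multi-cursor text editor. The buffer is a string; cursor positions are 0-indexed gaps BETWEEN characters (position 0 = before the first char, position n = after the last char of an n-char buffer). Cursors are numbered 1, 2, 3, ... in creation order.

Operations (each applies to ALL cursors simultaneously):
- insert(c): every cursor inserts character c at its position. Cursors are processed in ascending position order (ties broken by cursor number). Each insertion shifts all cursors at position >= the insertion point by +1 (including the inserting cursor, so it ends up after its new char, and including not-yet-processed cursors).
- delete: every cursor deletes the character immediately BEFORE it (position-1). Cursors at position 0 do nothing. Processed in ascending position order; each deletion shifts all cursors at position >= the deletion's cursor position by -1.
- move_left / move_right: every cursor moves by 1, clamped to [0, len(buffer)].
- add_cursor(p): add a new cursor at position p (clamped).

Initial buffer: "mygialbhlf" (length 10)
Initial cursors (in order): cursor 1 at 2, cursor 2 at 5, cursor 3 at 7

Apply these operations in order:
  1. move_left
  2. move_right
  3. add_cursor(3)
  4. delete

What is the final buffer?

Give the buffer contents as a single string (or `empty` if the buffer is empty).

Answer: milhlf

Derivation:
After op 1 (move_left): buffer="mygialbhlf" (len 10), cursors c1@1 c2@4 c3@6, authorship ..........
After op 2 (move_right): buffer="mygialbhlf" (len 10), cursors c1@2 c2@5 c3@7, authorship ..........
After op 3 (add_cursor(3)): buffer="mygialbhlf" (len 10), cursors c1@2 c4@3 c2@5 c3@7, authorship ..........
After op 4 (delete): buffer="milhlf" (len 6), cursors c1@1 c4@1 c2@2 c3@3, authorship ......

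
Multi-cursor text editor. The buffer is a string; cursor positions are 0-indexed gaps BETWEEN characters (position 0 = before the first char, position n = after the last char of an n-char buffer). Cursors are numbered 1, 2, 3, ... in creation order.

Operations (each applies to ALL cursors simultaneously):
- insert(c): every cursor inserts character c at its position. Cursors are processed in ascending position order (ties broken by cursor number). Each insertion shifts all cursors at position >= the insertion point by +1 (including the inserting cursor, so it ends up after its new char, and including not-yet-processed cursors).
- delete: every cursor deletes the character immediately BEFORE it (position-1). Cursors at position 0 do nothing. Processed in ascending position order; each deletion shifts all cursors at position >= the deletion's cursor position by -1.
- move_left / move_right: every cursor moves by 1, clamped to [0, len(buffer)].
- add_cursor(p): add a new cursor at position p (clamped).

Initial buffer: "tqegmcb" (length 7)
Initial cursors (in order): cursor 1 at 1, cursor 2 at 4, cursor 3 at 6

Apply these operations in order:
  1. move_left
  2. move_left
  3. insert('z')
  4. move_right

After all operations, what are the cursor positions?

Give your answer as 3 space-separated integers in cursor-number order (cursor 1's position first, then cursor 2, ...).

Answer: 2 5 8

Derivation:
After op 1 (move_left): buffer="tqegmcb" (len 7), cursors c1@0 c2@3 c3@5, authorship .......
After op 2 (move_left): buffer="tqegmcb" (len 7), cursors c1@0 c2@2 c3@4, authorship .......
After op 3 (insert('z')): buffer="ztqzegzmcb" (len 10), cursors c1@1 c2@4 c3@7, authorship 1..2..3...
After op 4 (move_right): buffer="ztqzegzmcb" (len 10), cursors c1@2 c2@5 c3@8, authorship 1..2..3...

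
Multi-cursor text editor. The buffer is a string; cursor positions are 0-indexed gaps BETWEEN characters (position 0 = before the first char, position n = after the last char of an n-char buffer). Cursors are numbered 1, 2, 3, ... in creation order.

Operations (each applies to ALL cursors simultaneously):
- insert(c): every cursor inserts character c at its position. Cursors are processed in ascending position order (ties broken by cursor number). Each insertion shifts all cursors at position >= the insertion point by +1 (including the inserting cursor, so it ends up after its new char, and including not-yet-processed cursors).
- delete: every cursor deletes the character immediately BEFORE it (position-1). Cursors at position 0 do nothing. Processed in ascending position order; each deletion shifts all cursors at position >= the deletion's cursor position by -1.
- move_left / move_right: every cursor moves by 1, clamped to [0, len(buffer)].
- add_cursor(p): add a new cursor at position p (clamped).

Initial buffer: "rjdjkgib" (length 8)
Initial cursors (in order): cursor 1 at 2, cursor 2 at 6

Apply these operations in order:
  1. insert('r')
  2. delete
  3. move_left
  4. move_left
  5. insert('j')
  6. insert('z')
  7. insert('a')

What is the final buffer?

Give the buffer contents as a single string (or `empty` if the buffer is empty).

Answer: jzarjdjjzakgib

Derivation:
After op 1 (insert('r')): buffer="rjrdjkgrib" (len 10), cursors c1@3 c2@8, authorship ..1....2..
After op 2 (delete): buffer="rjdjkgib" (len 8), cursors c1@2 c2@6, authorship ........
After op 3 (move_left): buffer="rjdjkgib" (len 8), cursors c1@1 c2@5, authorship ........
After op 4 (move_left): buffer="rjdjkgib" (len 8), cursors c1@0 c2@4, authorship ........
After op 5 (insert('j')): buffer="jrjdjjkgib" (len 10), cursors c1@1 c2@6, authorship 1....2....
After op 6 (insert('z')): buffer="jzrjdjjzkgib" (len 12), cursors c1@2 c2@8, authorship 11....22....
After op 7 (insert('a')): buffer="jzarjdjjzakgib" (len 14), cursors c1@3 c2@10, authorship 111....222....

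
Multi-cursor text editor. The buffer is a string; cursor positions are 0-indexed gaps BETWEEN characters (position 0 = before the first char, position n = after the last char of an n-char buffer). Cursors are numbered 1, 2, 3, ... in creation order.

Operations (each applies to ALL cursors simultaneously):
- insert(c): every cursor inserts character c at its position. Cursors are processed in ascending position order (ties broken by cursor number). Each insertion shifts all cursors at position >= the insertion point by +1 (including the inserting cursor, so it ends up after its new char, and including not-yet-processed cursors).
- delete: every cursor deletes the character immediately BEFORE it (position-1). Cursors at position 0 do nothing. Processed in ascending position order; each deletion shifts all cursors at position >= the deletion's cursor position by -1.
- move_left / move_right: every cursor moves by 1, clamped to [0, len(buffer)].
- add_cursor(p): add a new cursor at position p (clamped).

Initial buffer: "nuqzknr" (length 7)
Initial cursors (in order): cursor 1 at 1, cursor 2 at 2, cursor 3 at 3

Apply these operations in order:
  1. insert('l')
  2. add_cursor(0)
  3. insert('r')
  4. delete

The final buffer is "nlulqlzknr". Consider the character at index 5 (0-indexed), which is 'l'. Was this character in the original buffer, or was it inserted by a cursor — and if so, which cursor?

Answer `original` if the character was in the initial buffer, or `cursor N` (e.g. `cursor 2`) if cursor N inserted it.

Answer: cursor 3

Derivation:
After op 1 (insert('l')): buffer="nlulqlzknr" (len 10), cursors c1@2 c2@4 c3@6, authorship .1.2.3....
After op 2 (add_cursor(0)): buffer="nlulqlzknr" (len 10), cursors c4@0 c1@2 c2@4 c3@6, authorship .1.2.3....
After op 3 (insert('r')): buffer="rnlrulrqlrzknr" (len 14), cursors c4@1 c1@4 c2@7 c3@10, authorship 4.11.22.33....
After op 4 (delete): buffer="nlulqlzknr" (len 10), cursors c4@0 c1@2 c2@4 c3@6, authorship .1.2.3....
Authorship (.=original, N=cursor N): . 1 . 2 . 3 . . . .
Index 5: author = 3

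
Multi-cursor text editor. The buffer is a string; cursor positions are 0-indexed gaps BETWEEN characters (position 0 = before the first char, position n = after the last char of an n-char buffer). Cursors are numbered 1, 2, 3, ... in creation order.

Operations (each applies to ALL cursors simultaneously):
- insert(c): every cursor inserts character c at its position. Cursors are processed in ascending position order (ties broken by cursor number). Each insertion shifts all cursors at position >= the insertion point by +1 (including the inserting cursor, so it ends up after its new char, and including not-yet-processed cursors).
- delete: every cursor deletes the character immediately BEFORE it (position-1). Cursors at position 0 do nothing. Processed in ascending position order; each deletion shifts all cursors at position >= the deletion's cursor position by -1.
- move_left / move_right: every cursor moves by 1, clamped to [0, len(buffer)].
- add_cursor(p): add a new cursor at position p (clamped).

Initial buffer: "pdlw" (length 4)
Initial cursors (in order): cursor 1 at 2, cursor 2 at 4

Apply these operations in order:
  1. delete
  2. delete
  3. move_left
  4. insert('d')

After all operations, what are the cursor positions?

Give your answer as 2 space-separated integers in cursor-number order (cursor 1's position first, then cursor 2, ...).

Answer: 2 2

Derivation:
After op 1 (delete): buffer="pl" (len 2), cursors c1@1 c2@2, authorship ..
After op 2 (delete): buffer="" (len 0), cursors c1@0 c2@0, authorship 
After op 3 (move_left): buffer="" (len 0), cursors c1@0 c2@0, authorship 
After op 4 (insert('d')): buffer="dd" (len 2), cursors c1@2 c2@2, authorship 12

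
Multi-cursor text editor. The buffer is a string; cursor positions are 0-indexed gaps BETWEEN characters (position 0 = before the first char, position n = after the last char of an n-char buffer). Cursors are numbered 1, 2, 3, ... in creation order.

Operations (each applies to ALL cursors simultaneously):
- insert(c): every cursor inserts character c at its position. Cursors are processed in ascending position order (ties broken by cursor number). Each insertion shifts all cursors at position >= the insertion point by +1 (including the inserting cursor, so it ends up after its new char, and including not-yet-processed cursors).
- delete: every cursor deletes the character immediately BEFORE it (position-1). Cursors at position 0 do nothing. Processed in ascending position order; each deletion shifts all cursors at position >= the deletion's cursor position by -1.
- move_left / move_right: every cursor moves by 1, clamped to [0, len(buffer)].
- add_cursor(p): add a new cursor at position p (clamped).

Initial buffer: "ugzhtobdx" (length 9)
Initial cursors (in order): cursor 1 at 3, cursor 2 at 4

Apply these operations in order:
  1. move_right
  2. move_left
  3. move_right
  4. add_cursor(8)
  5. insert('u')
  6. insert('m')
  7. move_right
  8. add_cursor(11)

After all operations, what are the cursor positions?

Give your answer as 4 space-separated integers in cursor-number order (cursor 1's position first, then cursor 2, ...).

Answer: 7 10 15 11

Derivation:
After op 1 (move_right): buffer="ugzhtobdx" (len 9), cursors c1@4 c2@5, authorship .........
After op 2 (move_left): buffer="ugzhtobdx" (len 9), cursors c1@3 c2@4, authorship .........
After op 3 (move_right): buffer="ugzhtobdx" (len 9), cursors c1@4 c2@5, authorship .........
After op 4 (add_cursor(8)): buffer="ugzhtobdx" (len 9), cursors c1@4 c2@5 c3@8, authorship .........
After op 5 (insert('u')): buffer="ugzhutuobdux" (len 12), cursors c1@5 c2@7 c3@11, authorship ....1.2...3.
After op 6 (insert('m')): buffer="ugzhumtumobdumx" (len 15), cursors c1@6 c2@9 c3@14, authorship ....11.22...33.
After op 7 (move_right): buffer="ugzhumtumobdumx" (len 15), cursors c1@7 c2@10 c3@15, authorship ....11.22...33.
After op 8 (add_cursor(11)): buffer="ugzhumtumobdumx" (len 15), cursors c1@7 c2@10 c4@11 c3@15, authorship ....11.22...33.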